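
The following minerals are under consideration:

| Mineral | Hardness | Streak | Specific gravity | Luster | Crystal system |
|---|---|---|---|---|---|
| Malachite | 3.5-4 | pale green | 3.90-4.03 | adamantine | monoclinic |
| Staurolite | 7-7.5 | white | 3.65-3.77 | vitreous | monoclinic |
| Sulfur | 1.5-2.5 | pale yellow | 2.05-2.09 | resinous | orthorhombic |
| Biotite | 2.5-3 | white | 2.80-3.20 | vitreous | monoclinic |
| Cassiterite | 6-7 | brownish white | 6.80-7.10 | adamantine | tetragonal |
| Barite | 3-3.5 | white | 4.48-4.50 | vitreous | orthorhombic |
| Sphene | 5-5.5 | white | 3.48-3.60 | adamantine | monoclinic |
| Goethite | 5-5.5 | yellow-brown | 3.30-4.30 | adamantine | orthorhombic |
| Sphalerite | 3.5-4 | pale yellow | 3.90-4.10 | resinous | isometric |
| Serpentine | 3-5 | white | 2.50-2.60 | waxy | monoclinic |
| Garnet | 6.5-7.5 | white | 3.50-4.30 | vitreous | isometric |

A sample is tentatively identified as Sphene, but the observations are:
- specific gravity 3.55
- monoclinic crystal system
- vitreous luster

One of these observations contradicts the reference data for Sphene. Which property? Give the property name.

luster

Specific gravity 3.55: Sphene has SG 3.48-3.60 — matches.
Monoclinic crystal system: Sphene has monoclinic system — matches.
Vitreous luster: Sphene has adamantine luster — does not match.
The luster is the one property that does not fit.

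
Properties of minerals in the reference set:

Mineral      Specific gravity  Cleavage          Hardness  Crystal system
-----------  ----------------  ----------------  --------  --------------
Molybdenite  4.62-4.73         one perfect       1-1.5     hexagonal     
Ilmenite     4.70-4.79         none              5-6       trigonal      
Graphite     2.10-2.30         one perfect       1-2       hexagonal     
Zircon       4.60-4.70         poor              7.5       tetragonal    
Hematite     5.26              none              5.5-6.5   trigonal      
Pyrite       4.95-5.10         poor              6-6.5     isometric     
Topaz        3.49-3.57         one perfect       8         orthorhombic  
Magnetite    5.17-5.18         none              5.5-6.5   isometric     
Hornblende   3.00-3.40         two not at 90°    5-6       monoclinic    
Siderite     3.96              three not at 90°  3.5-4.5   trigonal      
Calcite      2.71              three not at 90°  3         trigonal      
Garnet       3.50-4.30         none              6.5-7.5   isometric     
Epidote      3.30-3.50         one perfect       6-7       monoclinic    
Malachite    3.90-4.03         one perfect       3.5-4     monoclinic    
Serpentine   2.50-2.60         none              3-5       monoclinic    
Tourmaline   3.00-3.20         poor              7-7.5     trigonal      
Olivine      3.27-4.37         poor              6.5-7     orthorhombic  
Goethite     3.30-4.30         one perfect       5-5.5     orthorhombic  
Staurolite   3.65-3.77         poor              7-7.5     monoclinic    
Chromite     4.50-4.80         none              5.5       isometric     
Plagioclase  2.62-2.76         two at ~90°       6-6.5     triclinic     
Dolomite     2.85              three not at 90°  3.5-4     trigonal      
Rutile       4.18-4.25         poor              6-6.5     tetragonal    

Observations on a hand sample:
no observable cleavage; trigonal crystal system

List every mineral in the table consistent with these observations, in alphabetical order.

No observable cleavage — leaves Ilmenite, Hematite, Magnetite, Garnet, Serpentine, Chromite.
Trigonal crystal system — only Ilmenite, Hematite remain.
The minerals that satisfy all observations are Hematite, Ilmenite.

Hematite, Ilmenite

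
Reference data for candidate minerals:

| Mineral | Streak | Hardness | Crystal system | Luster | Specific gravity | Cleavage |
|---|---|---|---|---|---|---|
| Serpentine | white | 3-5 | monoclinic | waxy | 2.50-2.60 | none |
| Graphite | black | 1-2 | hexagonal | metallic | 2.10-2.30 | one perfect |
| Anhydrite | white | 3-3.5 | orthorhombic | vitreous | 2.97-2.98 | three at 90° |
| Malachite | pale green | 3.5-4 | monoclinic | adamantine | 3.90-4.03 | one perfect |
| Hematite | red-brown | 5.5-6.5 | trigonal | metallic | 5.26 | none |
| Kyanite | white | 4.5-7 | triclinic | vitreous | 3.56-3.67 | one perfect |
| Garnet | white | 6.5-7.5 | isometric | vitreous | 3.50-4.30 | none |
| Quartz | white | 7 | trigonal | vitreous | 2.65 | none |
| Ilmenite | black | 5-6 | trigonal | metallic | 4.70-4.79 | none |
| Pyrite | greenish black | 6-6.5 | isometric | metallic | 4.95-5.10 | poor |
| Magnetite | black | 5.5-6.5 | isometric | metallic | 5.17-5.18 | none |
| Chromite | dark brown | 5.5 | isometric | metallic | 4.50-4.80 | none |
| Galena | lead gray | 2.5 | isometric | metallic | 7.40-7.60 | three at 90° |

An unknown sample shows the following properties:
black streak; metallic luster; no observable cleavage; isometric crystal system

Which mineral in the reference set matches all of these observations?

Black streak — Graphite, Ilmenite, Magnetite remain.
Metallic luster — consistent with all remaining minerals.
No observable cleavage is inconsistent with Graphite.
Isometric crystal system excludes Ilmenite.
Only Magnetite satisfies all observations.

Magnetite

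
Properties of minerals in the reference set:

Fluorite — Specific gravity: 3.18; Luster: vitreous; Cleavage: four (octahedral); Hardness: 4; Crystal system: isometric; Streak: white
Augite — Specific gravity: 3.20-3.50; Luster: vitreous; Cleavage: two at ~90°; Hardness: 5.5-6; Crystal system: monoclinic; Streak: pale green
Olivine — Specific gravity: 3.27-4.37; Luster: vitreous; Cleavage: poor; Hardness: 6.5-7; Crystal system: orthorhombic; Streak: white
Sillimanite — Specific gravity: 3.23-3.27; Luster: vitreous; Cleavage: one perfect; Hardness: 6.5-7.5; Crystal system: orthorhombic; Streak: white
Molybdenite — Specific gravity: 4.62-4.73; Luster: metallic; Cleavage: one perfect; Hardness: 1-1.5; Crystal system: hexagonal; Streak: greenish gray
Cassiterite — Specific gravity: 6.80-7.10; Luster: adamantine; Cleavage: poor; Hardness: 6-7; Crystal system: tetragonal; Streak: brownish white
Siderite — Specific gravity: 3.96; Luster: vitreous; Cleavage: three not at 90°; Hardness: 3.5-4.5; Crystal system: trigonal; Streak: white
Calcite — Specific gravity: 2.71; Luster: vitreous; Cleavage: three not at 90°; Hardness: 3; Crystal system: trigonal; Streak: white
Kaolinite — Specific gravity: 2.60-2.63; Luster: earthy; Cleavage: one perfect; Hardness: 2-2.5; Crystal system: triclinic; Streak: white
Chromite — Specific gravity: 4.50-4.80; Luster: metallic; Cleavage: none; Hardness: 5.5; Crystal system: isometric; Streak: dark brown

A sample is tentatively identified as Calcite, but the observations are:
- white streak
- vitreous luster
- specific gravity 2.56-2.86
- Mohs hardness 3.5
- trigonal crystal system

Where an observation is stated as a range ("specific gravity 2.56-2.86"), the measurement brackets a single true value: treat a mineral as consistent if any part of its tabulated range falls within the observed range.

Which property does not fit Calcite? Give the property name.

hardness

White streak: Calcite has white streak — agrees.
Vitreous luster: Calcite has vitreous luster — agrees.
Specific gravity 2.56-2.86: Calcite has SG 2.71 — agrees.
Mohs hardness 3.5: Calcite has hardness 3 — inconsistent.
Trigonal crystal system: Calcite has trigonal system — agrees.
Everything matches except the hardness.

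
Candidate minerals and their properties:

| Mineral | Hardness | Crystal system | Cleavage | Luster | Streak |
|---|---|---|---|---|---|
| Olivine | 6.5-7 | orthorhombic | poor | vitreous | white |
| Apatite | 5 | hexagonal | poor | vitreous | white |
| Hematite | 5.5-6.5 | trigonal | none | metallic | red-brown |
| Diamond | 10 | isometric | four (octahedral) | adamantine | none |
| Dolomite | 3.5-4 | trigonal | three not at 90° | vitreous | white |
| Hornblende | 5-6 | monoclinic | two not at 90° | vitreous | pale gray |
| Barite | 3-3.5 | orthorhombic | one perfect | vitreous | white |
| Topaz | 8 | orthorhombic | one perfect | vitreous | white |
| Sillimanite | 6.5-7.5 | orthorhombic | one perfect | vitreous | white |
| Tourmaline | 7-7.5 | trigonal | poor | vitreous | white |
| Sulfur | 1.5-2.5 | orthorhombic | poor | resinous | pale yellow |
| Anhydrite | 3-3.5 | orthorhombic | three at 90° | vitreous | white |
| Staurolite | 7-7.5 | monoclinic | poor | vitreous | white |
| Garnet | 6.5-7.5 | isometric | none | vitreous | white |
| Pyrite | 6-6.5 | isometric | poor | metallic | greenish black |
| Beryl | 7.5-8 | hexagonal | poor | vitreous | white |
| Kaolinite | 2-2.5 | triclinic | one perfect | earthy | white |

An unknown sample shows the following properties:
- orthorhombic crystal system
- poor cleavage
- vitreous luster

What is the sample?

Orthorhombic crystal system: only Olivine, Barite, Topaz, Sillimanite, Sulfur, Anhydrite remain.
Poor cleavage: leaves Olivine, Sulfur.
Vitreous luster is inconsistent with Sulfur.
The only mineral consistent with every observation is Olivine.

Olivine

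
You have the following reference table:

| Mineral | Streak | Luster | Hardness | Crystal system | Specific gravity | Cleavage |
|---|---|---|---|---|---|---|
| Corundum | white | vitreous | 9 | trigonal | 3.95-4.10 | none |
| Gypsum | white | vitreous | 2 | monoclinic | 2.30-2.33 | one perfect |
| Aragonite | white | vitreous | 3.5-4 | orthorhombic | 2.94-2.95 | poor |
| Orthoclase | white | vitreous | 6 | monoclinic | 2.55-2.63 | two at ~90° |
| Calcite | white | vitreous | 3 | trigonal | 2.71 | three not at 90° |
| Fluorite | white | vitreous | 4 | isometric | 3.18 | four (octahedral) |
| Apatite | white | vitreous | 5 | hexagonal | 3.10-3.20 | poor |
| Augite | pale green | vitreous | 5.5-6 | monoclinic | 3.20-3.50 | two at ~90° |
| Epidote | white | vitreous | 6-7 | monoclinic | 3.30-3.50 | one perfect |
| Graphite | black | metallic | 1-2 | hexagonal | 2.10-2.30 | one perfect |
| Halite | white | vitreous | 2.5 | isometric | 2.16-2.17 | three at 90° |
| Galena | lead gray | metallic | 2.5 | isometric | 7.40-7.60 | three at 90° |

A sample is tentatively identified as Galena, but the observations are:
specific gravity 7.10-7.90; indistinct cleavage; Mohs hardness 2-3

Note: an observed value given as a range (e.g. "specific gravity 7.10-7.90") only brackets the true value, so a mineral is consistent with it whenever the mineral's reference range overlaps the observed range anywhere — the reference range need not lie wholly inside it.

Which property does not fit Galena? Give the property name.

cleavage

Specific gravity 7.10-7.90: Galena has SG 7.40-7.60 — consistent.
Indistinct cleavage: Galena has cleavage three at 90° — inconsistent.
Mohs hardness 2-3: Galena has hardness 2.5 — consistent.
Everything matches except the cleavage.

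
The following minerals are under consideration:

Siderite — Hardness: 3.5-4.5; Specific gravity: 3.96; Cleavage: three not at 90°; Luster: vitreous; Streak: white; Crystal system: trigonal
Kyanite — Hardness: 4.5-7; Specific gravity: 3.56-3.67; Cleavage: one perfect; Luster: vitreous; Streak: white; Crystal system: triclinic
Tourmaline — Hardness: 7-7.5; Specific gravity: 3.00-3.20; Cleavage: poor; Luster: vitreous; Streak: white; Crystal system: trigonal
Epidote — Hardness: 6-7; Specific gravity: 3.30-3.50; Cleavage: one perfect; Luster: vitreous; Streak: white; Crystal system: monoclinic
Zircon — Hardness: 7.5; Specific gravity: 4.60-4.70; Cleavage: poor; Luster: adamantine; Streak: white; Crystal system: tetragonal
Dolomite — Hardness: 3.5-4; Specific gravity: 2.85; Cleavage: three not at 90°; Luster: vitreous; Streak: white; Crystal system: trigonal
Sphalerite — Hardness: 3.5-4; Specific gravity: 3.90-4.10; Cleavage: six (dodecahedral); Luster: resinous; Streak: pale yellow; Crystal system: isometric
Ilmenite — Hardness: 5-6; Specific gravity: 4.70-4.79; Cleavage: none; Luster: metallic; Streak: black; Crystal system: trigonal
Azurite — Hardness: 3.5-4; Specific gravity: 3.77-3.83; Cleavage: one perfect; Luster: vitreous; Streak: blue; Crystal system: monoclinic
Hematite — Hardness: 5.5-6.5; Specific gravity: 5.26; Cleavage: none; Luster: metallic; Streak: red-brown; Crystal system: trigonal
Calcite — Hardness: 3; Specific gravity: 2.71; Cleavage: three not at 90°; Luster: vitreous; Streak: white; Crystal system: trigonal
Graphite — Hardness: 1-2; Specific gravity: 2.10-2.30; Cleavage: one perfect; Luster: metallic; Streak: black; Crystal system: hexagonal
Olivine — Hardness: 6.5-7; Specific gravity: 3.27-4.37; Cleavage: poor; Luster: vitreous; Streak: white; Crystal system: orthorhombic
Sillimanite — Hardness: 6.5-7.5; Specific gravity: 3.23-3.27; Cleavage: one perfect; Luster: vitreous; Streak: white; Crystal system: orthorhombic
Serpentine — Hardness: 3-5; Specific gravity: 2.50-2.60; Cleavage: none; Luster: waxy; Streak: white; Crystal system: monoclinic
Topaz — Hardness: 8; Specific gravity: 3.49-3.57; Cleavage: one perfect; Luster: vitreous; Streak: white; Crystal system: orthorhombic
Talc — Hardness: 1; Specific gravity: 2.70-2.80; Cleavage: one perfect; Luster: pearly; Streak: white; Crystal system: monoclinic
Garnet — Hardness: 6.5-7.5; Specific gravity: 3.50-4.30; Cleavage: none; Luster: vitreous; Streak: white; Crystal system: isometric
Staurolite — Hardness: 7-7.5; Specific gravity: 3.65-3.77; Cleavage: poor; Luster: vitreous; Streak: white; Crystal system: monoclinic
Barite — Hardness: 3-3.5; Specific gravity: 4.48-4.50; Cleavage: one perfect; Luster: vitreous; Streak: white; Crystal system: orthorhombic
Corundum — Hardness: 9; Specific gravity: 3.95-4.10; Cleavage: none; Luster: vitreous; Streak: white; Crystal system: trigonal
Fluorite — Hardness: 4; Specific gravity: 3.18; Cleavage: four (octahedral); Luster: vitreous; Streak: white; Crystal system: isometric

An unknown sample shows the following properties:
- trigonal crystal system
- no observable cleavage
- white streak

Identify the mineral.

Trigonal crystal system — leaves Siderite, Tourmaline, Dolomite, Ilmenite, Hematite, Calcite, Corundum.
No observable cleavage — Ilmenite, Hematite, Corundum remain.
White streak — narrows the field to Corundum.
Corundum is the sole remaining match.

Corundum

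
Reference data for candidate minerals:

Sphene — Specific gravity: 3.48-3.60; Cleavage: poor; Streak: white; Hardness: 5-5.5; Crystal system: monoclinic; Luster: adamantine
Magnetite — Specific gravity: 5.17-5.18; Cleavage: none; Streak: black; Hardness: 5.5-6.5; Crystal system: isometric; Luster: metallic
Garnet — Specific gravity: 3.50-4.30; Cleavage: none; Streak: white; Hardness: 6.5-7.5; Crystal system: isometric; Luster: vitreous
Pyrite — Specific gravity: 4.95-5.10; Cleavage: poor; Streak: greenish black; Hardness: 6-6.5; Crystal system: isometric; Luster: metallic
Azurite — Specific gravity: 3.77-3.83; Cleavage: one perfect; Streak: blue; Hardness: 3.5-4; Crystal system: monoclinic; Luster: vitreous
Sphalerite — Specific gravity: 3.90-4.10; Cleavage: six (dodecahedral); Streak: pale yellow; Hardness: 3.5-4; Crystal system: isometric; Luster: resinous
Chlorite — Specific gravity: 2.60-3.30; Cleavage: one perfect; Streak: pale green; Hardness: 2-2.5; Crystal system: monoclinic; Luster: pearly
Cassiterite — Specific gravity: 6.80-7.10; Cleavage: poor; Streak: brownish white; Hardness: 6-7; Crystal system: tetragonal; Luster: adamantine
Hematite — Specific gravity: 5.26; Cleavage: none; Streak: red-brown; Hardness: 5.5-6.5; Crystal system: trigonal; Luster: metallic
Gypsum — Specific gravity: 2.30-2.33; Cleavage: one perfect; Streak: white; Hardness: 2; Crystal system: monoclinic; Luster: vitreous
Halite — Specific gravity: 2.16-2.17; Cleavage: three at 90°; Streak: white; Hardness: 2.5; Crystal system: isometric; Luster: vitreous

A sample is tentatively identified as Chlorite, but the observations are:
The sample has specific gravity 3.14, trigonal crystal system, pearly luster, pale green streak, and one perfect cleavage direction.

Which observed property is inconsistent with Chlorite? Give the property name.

crystal system

Specific gravity 3.14: Chlorite has SG 2.60-3.30 — matches.
Trigonal crystal system: Chlorite has monoclinic system — does not match.
Pearly luster: Chlorite has pearly luster — matches.
Pale green streak: Chlorite has pale green streak — matches.
One perfect cleavage direction: Chlorite has cleavage one perfect — matches.
The crystal system is the one property that does not fit.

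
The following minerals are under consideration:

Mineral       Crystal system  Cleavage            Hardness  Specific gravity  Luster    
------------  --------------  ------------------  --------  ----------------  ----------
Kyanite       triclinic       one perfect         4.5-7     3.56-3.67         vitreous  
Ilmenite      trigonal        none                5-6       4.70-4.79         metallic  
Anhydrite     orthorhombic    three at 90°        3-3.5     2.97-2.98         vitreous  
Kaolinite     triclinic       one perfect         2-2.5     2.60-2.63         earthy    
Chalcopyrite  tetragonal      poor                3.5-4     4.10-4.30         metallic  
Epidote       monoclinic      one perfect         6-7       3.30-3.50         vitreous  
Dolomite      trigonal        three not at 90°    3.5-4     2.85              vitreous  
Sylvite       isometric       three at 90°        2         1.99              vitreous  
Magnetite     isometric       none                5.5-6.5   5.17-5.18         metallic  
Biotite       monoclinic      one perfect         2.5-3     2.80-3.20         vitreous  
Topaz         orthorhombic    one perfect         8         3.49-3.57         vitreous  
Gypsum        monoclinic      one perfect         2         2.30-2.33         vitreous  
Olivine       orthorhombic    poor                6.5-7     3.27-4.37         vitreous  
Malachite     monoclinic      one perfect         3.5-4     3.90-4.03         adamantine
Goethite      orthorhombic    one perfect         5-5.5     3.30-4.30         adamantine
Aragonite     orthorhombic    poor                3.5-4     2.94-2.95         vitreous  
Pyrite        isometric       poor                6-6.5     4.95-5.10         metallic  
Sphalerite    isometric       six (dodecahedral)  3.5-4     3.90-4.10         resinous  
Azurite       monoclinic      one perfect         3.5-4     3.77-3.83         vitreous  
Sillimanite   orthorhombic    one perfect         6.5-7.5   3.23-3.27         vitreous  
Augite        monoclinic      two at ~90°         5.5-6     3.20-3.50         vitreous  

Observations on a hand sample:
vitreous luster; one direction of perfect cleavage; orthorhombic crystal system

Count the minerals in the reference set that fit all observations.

2

Vitreous luster: leaves Kyanite, Anhydrite, Epidote, Dolomite, Sylvite, Biotite, Topaz, Gypsum, Olivine, Aragonite, Azurite, Sillimanite, Augite.
One direction of perfect cleavage is inconsistent with Anhydrite, Dolomite, Sylvite, Olivine, Aragonite, Augite.
Orthorhombic crystal system: only Topaz, Sillimanite remain.
The minerals that satisfy all observations are Sillimanite, Topaz.
That is 2 minerals.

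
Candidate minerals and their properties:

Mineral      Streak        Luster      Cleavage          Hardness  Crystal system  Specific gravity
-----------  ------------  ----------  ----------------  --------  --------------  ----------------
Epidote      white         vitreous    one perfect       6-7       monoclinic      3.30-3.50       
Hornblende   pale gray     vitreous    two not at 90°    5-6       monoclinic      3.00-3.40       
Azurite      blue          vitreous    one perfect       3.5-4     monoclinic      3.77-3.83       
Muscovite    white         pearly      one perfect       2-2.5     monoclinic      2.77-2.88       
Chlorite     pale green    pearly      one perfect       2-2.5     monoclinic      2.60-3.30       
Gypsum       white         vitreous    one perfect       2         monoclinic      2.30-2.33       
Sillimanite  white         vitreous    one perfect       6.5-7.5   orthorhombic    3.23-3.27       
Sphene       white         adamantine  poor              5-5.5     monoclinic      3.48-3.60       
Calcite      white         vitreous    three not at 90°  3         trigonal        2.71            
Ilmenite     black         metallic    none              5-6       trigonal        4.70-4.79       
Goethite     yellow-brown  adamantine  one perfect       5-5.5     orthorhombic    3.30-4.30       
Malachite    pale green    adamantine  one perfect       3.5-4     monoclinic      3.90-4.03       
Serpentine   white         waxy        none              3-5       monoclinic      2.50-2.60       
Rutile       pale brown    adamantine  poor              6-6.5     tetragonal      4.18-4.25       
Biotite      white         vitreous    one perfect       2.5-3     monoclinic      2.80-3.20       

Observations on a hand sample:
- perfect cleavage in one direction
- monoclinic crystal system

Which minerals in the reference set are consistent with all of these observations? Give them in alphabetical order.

Azurite, Biotite, Chlorite, Epidote, Gypsum, Malachite, Muscovite

Perfect cleavage in one direction is inconsistent with Hornblende, Sphene, Calcite, Ilmenite, Serpentine, Rutile.
Monoclinic crystal system is inconsistent with Sillimanite, Goethite.
Remaining candidates: Azurite, Biotite, Chlorite, Epidote, Gypsum, Malachite, Muscovite.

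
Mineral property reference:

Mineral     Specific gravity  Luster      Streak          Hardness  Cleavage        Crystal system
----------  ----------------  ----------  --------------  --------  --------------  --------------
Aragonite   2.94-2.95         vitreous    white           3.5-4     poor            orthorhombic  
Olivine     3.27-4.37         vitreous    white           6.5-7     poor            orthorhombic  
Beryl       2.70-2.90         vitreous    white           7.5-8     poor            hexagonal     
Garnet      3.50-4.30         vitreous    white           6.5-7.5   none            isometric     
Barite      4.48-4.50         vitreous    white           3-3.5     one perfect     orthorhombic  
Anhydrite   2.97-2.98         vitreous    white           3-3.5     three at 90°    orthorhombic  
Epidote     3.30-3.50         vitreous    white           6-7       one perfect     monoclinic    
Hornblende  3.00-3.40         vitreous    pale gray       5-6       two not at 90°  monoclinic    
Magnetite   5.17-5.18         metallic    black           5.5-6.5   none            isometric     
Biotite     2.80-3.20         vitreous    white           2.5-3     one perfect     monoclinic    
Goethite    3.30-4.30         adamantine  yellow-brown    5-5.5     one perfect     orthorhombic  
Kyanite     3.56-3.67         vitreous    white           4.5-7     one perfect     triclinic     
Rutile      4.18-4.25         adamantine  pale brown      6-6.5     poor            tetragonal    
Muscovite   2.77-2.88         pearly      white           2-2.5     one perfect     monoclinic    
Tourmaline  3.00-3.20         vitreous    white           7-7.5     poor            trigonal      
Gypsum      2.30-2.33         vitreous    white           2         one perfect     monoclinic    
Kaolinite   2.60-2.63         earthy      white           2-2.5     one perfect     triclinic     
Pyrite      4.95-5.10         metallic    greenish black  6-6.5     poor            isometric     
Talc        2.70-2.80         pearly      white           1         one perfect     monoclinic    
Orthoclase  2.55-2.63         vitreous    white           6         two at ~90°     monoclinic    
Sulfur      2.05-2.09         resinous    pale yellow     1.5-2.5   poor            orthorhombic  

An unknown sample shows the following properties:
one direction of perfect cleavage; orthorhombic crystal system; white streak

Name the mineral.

Barite

One direction of perfect cleavage: only Barite, Epidote, Biotite, Goethite, Kyanite, Muscovite, Gypsum, Kaolinite, Talc remain.
Orthorhombic crystal system: only Barite, Goethite remain.
White streak eliminates Goethite.
Only Barite satisfies all observations.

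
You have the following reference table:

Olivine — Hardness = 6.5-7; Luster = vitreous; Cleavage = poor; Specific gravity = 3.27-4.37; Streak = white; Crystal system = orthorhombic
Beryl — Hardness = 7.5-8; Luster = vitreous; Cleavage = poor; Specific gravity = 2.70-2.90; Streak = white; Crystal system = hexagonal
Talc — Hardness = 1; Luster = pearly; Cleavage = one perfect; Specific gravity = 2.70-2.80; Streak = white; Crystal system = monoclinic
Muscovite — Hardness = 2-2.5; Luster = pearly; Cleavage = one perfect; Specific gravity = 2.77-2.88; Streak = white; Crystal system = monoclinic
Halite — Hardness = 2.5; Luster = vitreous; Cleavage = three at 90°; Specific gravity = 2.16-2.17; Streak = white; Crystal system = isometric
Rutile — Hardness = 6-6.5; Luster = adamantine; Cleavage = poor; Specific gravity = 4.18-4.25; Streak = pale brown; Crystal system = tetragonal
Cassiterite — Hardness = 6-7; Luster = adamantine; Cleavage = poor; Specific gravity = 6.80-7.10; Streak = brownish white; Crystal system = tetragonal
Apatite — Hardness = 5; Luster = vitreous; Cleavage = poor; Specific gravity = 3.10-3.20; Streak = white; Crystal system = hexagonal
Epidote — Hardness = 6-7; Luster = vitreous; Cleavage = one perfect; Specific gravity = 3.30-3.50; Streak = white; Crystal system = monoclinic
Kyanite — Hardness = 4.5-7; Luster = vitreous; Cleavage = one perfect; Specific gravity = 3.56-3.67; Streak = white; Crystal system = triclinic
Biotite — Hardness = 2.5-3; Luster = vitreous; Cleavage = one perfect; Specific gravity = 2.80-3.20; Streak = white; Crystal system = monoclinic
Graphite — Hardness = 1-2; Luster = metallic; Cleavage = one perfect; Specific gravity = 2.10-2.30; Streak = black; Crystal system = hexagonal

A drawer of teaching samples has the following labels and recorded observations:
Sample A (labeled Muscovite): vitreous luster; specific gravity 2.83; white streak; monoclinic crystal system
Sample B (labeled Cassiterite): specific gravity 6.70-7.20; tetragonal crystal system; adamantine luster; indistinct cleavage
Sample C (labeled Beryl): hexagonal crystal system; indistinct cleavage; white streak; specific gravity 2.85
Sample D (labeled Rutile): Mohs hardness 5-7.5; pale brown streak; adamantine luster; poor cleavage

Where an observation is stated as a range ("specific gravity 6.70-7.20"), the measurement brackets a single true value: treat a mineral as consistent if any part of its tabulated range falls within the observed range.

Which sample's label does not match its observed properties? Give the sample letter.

Sample A: Muscovite has pearly luster, but the record shows vitreous luster — this label is wrong.
Sample B: observations are consistent with Cassiterite.
Sample C: observations are consistent with Beryl.
Sample D: observations are consistent with Rutile.
The mislabeled specimen is A.

A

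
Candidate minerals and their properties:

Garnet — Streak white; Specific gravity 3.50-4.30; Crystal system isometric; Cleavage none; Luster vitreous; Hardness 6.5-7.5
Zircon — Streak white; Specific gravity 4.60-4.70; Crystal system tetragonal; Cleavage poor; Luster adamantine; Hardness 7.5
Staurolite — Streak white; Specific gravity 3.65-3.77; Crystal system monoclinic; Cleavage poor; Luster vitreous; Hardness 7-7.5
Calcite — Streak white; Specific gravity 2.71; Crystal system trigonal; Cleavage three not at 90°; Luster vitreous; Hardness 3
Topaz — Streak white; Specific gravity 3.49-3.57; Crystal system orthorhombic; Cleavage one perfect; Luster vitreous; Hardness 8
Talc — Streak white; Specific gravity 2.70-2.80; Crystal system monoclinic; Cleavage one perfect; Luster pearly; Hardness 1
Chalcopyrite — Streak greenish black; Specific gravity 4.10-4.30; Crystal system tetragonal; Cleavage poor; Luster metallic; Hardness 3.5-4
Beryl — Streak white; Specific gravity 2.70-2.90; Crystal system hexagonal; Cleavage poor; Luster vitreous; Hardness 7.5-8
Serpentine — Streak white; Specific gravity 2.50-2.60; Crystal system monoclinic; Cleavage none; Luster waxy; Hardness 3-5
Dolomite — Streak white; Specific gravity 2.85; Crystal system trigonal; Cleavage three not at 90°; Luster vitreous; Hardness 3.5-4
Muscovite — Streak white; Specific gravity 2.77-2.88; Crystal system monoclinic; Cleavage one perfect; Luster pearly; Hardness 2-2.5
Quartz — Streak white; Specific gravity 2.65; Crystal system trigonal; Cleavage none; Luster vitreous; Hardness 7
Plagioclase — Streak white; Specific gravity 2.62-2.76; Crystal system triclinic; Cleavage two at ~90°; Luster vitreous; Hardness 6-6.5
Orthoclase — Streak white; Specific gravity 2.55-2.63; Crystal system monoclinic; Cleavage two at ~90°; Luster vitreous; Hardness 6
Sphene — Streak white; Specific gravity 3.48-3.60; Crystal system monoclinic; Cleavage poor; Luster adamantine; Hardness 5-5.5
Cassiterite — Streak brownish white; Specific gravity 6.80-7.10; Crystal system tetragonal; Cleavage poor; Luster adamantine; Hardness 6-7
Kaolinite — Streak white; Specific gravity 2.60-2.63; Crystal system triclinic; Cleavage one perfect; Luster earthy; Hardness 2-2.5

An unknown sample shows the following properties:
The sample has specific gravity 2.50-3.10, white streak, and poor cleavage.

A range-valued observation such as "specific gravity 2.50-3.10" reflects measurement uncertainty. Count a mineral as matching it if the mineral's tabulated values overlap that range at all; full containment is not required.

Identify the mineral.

Beryl

Specific gravity 2.50-3.10: narrows the field to Calcite, Talc, Beryl, Serpentine, Dolomite, Muscovite, Quartz, Plagioclase, Orthoclase, Kaolinite.
White streak: every remaining candidate is consistent.
Poor cleavage: leaves Beryl.
Beryl is the sole remaining match.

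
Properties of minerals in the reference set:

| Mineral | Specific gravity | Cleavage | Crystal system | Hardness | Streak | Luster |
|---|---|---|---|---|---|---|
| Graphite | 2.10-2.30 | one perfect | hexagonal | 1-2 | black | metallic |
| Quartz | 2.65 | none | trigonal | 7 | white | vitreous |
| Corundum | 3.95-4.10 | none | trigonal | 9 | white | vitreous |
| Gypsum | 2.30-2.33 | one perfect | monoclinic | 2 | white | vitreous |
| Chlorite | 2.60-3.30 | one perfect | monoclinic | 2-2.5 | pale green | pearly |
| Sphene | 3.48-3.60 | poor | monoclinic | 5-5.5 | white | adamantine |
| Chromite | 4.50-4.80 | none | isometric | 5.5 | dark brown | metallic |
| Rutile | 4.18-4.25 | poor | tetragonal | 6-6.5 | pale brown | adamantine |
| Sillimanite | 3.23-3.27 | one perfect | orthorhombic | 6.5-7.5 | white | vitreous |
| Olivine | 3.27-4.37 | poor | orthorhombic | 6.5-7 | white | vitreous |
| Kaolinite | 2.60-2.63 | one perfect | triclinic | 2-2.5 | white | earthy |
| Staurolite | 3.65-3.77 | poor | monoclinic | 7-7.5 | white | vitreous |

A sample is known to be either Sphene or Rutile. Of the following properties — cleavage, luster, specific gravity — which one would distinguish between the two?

Cleavage: both poor — identical.
Luster: both adamantine — identical.
Specific gravity: Sphene 3.48-3.60, Rutile 4.18-4.25 — distinct.
Specific gravity is the diagnostic property here.

specific gravity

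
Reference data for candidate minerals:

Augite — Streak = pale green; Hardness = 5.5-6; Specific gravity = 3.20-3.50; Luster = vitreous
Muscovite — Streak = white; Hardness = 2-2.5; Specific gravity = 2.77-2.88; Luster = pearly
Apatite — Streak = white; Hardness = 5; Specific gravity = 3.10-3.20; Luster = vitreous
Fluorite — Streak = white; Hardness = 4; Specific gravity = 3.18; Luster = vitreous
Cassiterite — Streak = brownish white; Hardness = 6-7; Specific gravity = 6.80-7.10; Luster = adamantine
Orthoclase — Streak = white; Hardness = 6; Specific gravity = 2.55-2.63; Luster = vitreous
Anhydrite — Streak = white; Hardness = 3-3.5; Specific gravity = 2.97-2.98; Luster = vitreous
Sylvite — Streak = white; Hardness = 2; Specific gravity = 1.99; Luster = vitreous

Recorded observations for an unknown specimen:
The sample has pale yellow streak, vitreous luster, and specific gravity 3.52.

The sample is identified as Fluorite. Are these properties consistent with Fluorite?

No

Pale yellow streak — Fluorite has white streak; inconsistent.
Vitreous luster — matches Fluorite (vitreous luster).
Specific gravity 3.52 — Fluorite has SG 3.18; inconsistent.
2 of the observed properties are inconsistent with Fluorite.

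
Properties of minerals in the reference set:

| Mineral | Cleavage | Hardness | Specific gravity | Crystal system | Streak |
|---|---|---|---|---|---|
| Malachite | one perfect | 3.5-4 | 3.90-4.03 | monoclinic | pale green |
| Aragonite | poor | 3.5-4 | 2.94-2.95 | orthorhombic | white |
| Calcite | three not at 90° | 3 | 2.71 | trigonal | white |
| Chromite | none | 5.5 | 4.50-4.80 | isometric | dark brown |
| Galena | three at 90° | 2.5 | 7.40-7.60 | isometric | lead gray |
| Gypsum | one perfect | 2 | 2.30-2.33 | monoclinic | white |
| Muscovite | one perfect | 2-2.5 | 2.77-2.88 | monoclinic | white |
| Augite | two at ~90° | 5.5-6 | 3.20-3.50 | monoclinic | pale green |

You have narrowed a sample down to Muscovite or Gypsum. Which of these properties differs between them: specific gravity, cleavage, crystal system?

Specific gravity: Muscovite 2.77-2.88, Gypsum 2.30-2.33 — different.
Cleavage: both one perfect — shared.
Crystal system: both monoclinic — shared.
Only specific gravity differs between Muscovite and Gypsum among the listed tests.

specific gravity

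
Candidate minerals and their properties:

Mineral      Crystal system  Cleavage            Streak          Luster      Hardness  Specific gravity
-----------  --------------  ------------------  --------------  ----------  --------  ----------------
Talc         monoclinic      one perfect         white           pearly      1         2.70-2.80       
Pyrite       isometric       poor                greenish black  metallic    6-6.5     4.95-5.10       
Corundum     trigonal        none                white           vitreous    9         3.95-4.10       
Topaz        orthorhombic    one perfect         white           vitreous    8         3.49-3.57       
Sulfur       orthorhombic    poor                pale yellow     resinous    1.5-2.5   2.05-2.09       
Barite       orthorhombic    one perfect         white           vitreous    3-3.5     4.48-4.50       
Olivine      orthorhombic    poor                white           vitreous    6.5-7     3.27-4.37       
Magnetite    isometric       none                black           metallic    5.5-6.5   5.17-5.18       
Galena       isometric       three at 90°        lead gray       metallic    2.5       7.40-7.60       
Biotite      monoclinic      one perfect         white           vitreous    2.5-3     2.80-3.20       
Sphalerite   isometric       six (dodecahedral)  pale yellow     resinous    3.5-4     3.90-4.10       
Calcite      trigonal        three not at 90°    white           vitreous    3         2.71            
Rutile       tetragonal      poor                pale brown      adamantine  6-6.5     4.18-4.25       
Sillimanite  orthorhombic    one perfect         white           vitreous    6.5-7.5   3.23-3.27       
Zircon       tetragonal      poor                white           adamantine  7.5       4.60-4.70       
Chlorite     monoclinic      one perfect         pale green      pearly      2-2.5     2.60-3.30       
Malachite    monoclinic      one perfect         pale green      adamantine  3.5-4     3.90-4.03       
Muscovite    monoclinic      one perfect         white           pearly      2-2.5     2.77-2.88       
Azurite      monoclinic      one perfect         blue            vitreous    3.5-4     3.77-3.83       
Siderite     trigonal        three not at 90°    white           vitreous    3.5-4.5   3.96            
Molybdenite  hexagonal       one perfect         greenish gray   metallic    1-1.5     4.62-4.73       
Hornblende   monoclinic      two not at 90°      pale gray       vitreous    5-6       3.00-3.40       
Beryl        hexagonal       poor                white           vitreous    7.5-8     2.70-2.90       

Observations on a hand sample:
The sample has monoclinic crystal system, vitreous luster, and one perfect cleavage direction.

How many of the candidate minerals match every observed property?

Monoclinic crystal system: leaves Talc, Biotite, Chlorite, Malachite, Muscovite, Azurite, Hornblende.
Vitreous luster: Biotite, Azurite, Hornblende remain.
One perfect cleavage direction eliminates Hornblende.
Consistent with every observation: Azurite, Biotite.
That is 2 minerals.

2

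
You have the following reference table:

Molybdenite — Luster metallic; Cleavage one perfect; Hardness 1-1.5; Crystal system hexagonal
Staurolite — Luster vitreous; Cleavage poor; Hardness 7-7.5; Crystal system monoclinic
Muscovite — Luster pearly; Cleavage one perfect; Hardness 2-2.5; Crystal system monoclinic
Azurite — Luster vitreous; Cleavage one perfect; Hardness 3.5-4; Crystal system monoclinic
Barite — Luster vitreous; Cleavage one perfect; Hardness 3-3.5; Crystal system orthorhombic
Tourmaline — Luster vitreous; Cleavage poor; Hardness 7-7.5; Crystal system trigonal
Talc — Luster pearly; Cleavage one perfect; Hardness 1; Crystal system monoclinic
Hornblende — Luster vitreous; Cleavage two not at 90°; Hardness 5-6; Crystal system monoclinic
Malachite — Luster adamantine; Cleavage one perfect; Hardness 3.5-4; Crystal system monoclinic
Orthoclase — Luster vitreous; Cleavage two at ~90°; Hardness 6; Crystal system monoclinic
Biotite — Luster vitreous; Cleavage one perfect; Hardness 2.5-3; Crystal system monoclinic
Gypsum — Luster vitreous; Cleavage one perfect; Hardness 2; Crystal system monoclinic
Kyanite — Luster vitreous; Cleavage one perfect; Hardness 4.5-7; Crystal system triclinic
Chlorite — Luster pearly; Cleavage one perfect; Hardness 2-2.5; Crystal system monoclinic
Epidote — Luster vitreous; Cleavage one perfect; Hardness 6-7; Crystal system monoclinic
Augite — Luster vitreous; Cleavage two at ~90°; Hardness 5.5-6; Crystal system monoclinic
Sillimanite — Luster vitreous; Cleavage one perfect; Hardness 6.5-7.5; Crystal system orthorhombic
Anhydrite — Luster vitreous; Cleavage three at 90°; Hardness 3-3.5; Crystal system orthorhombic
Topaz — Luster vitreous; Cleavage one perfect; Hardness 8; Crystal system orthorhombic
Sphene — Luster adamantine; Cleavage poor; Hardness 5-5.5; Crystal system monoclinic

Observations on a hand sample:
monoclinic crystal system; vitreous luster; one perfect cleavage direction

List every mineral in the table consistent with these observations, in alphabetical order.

Monoclinic crystal system: narrows the field to Staurolite, Muscovite, Azurite, Talc, Hornblende, Malachite, Orthoclase, Biotite, Gypsum, Chlorite, Epidote, Augite, Sphene.
Vitreous luster eliminates Muscovite, Talc, Malachite, Chlorite, Sphene.
One perfect cleavage direction eliminates Staurolite, Hornblende, Orthoclase, Augite.
The minerals that satisfy all observations are Azurite, Biotite, Epidote, Gypsum.

Azurite, Biotite, Epidote, Gypsum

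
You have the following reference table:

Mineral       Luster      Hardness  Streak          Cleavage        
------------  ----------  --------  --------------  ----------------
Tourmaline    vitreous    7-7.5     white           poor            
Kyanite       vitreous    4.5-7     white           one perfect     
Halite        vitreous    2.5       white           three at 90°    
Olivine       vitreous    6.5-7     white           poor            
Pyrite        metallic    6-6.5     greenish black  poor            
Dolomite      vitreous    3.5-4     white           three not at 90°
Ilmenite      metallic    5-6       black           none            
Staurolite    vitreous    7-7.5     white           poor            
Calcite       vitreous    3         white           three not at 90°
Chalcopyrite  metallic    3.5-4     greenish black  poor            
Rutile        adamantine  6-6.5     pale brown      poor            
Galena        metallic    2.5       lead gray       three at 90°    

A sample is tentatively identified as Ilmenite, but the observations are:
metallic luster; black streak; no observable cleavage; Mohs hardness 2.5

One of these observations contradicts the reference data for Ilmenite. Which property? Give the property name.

hardness

Metallic luster: Ilmenite has metallic luster — consistent.
Black streak: Ilmenite has black streak — consistent.
No observable cleavage: Ilmenite has cleavage none — consistent.
Mohs hardness 2.5: Ilmenite has hardness 5-6 — inconsistent.
The hardness is the one property that does not fit.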